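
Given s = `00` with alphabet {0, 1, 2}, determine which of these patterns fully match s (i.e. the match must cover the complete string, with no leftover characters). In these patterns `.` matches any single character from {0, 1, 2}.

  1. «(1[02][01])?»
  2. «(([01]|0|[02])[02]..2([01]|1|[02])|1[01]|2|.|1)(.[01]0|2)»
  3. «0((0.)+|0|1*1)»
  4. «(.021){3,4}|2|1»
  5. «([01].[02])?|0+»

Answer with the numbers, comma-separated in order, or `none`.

1 → no match
2 → no match
3 → match
4 → no match
5 → match

3, 5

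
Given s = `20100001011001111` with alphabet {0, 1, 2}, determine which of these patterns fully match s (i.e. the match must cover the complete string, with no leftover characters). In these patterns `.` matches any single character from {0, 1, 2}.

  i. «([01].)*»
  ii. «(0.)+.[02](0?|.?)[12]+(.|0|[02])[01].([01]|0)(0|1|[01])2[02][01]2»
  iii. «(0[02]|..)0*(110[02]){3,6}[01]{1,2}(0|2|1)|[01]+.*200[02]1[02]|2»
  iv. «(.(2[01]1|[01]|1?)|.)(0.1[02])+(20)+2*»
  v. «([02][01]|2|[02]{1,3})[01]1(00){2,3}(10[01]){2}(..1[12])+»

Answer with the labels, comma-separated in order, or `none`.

i → no match
ii → no match — must start with `0`
iii → no match
iv → no match
v → match

v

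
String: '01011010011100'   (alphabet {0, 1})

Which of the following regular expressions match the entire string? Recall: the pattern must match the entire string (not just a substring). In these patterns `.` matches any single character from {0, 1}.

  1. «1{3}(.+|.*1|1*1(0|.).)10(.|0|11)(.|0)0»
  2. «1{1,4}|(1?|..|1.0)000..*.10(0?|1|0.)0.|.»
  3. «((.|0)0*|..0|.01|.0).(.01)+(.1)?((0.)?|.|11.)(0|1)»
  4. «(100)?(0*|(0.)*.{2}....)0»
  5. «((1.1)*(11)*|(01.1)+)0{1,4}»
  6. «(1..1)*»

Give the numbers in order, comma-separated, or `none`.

1 → no match — must start with '1'
2 → no match
3 → match
4 → no match
5 → no match
6 → no match

3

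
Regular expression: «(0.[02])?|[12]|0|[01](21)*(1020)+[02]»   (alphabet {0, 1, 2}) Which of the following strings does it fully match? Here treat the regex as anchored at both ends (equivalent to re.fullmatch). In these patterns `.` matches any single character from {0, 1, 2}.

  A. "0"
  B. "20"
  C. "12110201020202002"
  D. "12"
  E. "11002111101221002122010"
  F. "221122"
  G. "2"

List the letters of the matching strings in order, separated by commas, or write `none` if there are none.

A → match
B → no match
C → no match
D → no match
E → no match
F → no match
G → match

A, G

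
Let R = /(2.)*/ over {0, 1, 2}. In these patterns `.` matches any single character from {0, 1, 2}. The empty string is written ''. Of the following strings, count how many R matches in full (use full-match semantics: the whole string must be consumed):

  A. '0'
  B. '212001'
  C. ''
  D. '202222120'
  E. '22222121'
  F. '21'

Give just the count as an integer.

A → no match
B → no match
C → match
D → no match
E → match
F → match
Total matched: 3

3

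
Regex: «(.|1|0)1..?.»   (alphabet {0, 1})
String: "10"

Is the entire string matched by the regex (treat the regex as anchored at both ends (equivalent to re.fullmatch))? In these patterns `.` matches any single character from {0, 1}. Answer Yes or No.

No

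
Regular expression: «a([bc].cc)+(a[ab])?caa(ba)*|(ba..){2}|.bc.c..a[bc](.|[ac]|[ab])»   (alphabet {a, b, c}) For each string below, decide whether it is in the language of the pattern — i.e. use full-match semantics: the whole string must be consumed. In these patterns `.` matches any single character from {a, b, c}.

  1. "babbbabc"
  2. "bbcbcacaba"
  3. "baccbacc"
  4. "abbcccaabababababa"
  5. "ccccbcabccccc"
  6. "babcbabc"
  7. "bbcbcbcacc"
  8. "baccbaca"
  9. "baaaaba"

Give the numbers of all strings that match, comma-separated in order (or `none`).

1 → match
2 → match
3 → match
4 → match
5 → no match
6 → match
7 → match
8 → match
9 → no match

1, 2, 3, 4, 6, 7, 8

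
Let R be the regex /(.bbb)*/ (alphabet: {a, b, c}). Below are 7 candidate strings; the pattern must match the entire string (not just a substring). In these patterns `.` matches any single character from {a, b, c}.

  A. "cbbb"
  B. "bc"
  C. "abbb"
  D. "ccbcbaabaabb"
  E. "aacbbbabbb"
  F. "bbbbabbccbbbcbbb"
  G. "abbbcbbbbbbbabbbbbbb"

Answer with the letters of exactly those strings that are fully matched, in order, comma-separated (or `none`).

A → match
B → no match
C → match
D → no match
E → no match
F → no match
G → match

A, C, G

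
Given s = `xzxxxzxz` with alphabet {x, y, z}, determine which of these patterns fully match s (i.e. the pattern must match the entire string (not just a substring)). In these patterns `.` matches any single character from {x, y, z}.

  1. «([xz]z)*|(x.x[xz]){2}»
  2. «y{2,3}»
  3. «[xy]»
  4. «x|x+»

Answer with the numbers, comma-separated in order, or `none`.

1

1 → match
2 → no match — must start with `y`
3 → no match
4 → no match — must end with `x`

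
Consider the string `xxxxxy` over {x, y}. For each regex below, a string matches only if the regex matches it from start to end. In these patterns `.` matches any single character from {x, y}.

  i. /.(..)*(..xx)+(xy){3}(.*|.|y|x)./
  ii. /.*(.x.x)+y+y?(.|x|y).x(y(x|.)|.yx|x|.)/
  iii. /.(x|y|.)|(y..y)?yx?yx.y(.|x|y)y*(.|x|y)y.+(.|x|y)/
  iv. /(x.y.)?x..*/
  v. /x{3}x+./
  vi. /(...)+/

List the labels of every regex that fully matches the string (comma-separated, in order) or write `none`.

i → no match
ii → no match
iii → no match
iv → match
v → match
vi → match

iv, v, vi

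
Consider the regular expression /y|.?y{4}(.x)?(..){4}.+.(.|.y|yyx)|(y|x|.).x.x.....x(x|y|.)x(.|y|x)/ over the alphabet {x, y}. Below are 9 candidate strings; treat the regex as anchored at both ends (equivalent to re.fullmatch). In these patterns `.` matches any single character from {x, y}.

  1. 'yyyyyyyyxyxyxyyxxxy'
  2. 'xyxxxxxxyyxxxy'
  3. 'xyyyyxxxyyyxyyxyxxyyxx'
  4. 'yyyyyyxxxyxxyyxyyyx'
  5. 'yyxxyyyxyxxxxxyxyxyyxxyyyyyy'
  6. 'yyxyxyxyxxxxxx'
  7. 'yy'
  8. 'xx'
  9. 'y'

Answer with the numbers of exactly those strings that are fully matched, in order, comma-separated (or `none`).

1, 2, 3, 4, 6, 9

1 → match
2 → match
3 → match
4 → match
5 → no match
6 → match
7 → no match
8 → no match
9 → match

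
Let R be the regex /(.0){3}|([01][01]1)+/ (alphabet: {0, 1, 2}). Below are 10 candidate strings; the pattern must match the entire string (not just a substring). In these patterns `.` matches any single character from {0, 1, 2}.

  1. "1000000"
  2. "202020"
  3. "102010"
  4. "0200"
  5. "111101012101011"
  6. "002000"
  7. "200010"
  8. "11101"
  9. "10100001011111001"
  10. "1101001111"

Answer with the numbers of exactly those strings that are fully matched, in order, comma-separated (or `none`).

2, 3, 6, 7

1 → no match
2 → match
3 → match
4 → no match
5 → no match
6 → match
7 → match
8 → no match
9 → no match
10 → no match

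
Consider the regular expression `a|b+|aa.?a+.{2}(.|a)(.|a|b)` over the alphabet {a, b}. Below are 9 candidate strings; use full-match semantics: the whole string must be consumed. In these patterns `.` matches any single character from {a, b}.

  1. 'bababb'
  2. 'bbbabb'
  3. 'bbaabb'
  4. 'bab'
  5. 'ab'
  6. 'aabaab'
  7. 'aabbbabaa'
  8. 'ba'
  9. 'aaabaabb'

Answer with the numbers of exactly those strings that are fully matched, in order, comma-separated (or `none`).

none

1 → no match
2 → no match
3 → no match
4 → no match
5 → no match
6 → no match
7 → no match
8 → no match
9 → no match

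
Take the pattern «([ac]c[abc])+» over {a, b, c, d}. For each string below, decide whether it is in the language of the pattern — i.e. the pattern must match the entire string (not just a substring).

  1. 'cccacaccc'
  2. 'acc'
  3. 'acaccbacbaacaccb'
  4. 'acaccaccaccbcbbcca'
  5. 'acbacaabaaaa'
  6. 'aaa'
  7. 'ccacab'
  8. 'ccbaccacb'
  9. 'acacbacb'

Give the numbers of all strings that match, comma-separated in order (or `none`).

1 → match
2 → match
3 → no match
4 → no match
5 → no match
6 → no match
7 → no match
8 → match
9 → no match

1, 2, 8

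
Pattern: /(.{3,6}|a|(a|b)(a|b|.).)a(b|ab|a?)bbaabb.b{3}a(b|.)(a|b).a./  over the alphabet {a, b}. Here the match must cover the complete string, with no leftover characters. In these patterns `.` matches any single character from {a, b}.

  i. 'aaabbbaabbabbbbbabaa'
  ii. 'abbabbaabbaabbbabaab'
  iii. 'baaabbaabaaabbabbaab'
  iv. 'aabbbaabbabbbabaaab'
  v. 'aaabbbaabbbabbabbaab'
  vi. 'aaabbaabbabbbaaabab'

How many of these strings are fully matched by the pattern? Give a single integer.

2

i → no match
ii → no match
iii → no match
iv → match
v → no match
vi → match
Total matched: 2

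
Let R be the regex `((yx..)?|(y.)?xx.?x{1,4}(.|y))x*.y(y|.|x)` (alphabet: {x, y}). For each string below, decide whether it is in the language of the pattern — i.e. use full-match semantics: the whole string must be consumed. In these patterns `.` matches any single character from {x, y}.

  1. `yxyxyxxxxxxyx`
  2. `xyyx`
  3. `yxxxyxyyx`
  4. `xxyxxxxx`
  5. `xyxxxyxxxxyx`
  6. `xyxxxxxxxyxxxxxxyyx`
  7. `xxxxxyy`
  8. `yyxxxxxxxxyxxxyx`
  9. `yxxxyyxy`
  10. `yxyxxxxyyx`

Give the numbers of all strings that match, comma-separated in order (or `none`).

2, 7, 10

1 → no match
2 → match
3 → no match
4 → no match
5 → no match
6 → no match
7 → match
8 → no match
9 → no match
10 → match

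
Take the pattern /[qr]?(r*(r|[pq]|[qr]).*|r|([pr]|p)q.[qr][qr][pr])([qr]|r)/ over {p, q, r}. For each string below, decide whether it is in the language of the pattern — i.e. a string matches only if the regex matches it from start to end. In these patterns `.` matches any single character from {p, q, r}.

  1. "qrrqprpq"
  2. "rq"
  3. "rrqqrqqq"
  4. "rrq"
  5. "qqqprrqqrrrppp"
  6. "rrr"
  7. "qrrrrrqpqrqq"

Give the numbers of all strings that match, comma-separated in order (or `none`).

1. "qrrqprpq" → match
2. "rq" → match
3. "rrqqrqqq" → match
4. "rrq" → match
5 → no match
6. "rrr" → match
7. "qrrrrrqpqrqq" → match

1, 2, 3, 4, 6, 7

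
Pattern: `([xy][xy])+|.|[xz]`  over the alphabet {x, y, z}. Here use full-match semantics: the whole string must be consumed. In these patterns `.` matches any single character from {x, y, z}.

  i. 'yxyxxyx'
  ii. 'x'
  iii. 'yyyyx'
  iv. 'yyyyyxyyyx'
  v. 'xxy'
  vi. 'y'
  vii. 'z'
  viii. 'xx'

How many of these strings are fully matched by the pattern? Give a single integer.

i → no match
ii → match
iii → no match
iv → match
v → no match
vi → match
vii → match
viii → match
Total matched: 5

5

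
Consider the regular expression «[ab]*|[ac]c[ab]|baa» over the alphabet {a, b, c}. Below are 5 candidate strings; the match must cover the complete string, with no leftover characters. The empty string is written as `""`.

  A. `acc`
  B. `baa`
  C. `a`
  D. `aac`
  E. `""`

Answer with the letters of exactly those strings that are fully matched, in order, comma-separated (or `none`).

A → no match
B → match
C → match
D → no match
E → match

B, C, E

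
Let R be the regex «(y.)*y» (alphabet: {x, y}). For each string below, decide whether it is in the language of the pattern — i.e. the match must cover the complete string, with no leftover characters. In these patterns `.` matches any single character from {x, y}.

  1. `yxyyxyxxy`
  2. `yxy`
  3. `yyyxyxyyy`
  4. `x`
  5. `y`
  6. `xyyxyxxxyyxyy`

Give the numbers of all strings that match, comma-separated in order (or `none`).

2, 3, 5

1 → no match
2 → match
3 → match
4 → no match — must end with `y`
5 → match
6 → no match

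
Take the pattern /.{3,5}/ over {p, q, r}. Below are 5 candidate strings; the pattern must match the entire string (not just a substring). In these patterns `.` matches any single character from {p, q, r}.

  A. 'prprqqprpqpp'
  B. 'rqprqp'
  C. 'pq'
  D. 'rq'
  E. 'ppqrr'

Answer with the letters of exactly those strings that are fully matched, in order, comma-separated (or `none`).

A → no match
B → no match
C → no match
D → no match
E → match

E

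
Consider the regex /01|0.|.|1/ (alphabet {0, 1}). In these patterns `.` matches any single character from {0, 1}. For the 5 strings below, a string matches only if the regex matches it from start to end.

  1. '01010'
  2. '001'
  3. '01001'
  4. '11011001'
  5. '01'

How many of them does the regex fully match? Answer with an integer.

1 → no match
2 → no match
3 → no match
4 → no match
5 → match
Total matched: 1

1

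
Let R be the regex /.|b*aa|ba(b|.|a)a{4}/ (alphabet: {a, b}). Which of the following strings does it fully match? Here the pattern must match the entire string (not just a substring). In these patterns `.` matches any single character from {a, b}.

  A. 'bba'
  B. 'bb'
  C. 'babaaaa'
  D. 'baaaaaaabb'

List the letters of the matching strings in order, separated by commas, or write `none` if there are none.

C

A. 'bba' → no match
B. 'bb' → no match
C. 'babaaaa' → match
D. 'baaaaaaabb' → no match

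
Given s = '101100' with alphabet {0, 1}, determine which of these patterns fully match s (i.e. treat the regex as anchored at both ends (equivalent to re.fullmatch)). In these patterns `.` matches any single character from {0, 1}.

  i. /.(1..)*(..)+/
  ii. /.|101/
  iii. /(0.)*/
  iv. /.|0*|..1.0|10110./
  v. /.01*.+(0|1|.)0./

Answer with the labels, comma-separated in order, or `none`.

i → no match
ii → no match
iii → no match
iv → match
v → match

iv, v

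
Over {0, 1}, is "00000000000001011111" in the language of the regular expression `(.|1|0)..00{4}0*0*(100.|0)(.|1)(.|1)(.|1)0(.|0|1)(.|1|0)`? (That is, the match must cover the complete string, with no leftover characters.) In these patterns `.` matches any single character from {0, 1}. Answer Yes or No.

No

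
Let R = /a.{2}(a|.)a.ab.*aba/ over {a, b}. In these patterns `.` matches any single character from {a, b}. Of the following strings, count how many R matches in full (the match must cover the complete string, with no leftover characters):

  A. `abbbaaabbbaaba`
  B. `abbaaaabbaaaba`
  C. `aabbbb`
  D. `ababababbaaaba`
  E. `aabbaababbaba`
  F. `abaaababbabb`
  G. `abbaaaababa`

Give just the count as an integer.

4

A → match
B → match
C → no match — must end with `aba`
D → match
E → no match
F → no match — must end with `aba`
G → match
Total matched: 4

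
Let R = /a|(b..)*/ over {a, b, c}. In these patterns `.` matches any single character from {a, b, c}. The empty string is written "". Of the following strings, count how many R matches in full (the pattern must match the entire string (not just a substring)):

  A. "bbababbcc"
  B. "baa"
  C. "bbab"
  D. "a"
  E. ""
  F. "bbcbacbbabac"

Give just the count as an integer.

5

A → match
B → match
C → no match
D → match
E → match
F → match
Total matched: 5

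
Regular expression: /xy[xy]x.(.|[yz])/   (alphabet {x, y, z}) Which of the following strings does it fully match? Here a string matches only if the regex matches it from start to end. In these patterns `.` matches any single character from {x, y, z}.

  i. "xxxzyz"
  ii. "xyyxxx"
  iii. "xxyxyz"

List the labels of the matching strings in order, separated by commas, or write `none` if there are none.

i → no match — must start with "xy"
ii → match
iii → no match — must start with "xy"

ii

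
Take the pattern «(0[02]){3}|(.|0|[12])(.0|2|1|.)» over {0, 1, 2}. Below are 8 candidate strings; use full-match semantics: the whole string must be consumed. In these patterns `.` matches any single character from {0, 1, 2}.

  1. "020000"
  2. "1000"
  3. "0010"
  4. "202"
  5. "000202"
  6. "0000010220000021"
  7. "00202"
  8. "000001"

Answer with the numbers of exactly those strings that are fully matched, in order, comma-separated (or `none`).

1, 5

1 → match
2 → no match
3 → no match
4 → no match
5 → match
6 → no match
7 → no match
8 → no match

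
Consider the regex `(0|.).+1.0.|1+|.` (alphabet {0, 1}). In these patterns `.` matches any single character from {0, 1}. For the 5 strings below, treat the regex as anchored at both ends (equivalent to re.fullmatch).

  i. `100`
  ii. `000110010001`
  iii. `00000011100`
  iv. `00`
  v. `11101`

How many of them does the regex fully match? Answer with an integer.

1

i → no match
ii → no match
iii → match
iv → no match
v → no match
Total matched: 1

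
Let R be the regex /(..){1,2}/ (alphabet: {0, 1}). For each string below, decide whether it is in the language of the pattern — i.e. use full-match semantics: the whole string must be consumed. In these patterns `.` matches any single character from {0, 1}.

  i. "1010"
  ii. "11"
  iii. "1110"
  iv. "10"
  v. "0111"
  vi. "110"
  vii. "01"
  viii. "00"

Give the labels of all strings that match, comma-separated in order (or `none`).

i, ii, iii, iv, v, vii, viii

i → match
ii → match
iii → match
iv → match
v → match
vi → no match
vii → match
viii → match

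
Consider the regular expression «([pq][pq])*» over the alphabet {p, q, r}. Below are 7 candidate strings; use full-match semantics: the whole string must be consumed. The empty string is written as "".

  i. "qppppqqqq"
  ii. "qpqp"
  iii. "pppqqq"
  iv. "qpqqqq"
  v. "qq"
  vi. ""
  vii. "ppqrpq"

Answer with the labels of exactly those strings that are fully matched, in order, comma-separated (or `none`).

ii, iii, iv, v, vi

i → no match
ii → match
iii → match
iv → match
v → match
vi → match
vii → no match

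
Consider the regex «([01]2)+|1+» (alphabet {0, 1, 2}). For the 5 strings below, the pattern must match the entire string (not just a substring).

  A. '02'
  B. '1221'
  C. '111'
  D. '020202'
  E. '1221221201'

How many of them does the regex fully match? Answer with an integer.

A → match
B → no match
C → match
D → match
E → no match
Total matched: 3

3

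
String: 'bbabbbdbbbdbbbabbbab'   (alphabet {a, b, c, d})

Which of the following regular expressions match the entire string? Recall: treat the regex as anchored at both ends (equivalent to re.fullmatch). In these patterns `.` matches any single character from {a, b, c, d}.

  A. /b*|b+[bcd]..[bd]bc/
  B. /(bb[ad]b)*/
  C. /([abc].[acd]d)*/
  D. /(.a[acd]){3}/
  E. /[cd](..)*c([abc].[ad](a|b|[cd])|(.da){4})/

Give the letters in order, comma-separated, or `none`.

B

A → no match
B → match
C → no match
D → no match
E → no match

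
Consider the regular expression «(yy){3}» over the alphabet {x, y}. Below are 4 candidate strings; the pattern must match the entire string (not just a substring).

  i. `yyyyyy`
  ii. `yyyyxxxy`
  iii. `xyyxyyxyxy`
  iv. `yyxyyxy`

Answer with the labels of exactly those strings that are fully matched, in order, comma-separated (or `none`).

i → match
ii → no match — must end with `yy`
iii → no match — must start with `yy`
iv → no match — must end with `yy`

i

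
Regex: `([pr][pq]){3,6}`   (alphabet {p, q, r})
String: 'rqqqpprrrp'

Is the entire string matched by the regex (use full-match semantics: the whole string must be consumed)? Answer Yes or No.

No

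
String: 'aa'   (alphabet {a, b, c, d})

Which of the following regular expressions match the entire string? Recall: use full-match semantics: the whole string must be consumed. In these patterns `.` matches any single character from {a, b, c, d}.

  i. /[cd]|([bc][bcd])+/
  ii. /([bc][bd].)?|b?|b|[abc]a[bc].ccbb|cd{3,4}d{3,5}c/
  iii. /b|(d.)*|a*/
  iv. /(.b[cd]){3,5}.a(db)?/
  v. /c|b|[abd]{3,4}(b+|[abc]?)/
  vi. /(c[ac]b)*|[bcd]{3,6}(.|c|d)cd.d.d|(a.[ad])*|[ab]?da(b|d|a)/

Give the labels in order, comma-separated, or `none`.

i → no match
ii → no match
iii → match
iv → no match
v → no match
vi → no match

iii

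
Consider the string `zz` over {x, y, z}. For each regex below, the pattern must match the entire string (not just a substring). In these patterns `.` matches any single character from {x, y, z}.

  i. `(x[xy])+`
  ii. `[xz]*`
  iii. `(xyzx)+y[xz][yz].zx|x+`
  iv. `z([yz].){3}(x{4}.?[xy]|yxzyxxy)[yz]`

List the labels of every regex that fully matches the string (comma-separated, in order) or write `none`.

ii

i → no match — must start with `x`
ii → match
iii → no match
iv → no match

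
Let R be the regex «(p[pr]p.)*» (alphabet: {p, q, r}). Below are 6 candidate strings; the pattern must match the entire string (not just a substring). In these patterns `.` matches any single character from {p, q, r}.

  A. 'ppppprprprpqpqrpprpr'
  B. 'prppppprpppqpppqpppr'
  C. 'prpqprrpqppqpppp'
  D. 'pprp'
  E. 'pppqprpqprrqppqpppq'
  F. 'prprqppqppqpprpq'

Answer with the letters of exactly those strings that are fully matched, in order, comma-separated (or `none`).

A → no match
B → match
C → no match
D → no match
E → no match
F → no match

B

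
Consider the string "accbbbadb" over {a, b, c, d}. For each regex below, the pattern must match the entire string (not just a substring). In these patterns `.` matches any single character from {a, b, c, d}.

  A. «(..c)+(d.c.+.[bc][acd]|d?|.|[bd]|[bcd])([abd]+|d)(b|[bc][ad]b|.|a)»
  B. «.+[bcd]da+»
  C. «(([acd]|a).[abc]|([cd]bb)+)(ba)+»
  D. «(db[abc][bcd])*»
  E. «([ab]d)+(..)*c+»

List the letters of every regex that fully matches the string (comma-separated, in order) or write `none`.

A

A → match
B → no match — must end with "a"
C → no match — must end with "ba"
D → no match
E → no match — must end with "c"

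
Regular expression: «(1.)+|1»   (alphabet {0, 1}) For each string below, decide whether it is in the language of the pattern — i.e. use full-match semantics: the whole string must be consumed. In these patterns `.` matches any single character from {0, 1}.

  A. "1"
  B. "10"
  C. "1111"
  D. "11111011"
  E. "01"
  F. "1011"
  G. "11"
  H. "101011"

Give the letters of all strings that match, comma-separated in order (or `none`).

A, B, C, D, F, G, H

A → match
B → match
C → match
D → match
E → no match — must start with "1"
F → match
G → match
H → match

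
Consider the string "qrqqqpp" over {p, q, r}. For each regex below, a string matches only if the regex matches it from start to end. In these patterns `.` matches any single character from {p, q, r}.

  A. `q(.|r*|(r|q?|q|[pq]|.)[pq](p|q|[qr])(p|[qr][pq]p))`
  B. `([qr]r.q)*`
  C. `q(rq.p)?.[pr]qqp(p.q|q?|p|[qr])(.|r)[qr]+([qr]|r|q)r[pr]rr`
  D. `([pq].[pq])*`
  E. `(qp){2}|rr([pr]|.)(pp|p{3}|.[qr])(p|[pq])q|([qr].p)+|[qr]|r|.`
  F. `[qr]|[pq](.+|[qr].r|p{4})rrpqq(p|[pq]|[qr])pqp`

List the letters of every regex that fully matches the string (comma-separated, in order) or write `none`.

A → match
B → no match
C → no match — must end with "rr"
D → no match
E → no match
F → no match

A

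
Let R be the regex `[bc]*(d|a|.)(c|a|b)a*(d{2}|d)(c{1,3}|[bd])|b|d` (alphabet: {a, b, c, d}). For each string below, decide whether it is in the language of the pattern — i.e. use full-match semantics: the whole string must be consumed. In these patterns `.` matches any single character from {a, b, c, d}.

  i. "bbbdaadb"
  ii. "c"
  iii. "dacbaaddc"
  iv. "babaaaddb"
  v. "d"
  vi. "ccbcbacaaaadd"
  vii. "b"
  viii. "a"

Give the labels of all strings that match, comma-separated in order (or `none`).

i, iv, v, vi, vii

i → match
ii → no match
iii → no match
iv → match
v → match
vi → match
vii → match
viii → no match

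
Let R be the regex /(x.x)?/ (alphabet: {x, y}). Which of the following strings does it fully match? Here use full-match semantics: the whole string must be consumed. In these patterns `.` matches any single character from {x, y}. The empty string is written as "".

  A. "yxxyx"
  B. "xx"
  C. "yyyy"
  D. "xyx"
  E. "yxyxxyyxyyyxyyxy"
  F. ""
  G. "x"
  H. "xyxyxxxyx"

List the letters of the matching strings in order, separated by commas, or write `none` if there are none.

D, F

A → no match
B → no match
C → no match
D → match
E → no match
F → match
G → no match
H → no match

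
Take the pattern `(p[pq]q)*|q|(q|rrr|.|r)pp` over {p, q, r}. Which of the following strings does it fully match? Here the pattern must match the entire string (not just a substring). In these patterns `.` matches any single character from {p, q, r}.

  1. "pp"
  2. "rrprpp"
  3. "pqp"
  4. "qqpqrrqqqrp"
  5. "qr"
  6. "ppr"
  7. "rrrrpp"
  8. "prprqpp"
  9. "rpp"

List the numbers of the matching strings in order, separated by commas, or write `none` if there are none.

9

1 → no match
2 → no match
3 → no match
4 → no match
5 → no match
6 → no match
7 → no match
8 → no match
9 → match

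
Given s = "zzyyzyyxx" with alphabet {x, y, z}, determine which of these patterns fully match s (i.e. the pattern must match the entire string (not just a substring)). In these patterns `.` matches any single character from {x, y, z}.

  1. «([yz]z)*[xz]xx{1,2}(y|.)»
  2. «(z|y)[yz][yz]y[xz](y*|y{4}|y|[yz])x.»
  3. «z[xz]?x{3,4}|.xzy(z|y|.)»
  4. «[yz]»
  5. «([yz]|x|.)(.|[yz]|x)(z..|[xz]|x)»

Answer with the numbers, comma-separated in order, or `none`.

1 → no match
2 → match
3 → no match
4 → no match
5 → no match

2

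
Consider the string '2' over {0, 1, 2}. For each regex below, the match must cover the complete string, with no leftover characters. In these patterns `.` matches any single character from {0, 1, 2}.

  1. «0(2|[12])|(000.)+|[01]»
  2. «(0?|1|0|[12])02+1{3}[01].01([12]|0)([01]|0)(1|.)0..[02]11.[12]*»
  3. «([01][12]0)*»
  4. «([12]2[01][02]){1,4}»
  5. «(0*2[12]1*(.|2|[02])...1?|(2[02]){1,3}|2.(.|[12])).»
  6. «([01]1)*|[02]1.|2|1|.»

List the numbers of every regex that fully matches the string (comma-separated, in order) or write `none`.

1 → no match
2 → no match
3 → no match
4 → no match
5 → no match
6 → match

6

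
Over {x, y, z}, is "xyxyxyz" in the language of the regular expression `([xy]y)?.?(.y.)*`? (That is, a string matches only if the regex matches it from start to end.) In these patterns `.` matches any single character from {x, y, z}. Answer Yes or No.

No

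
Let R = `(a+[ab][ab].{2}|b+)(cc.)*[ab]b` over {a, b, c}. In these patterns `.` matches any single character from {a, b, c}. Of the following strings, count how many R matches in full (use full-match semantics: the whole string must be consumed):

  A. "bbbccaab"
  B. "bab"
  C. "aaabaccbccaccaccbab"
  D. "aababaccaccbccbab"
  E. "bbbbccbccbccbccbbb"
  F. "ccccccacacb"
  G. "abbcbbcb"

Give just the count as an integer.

A → match
B → match
C → match
D → match
E → match
F → no match
G → no match
Total matched: 5

5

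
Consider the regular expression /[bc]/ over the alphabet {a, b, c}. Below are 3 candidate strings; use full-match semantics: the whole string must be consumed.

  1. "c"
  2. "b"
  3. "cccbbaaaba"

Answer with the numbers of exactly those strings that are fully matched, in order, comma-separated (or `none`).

1. "c" → match
2. "b" → match
3. "cccbbaaaba" → no match

1, 2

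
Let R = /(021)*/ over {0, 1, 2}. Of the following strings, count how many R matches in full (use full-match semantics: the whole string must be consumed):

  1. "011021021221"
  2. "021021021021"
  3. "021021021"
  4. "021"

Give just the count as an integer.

1 → no match
2 → match
3 → match
4 → match
Total matched: 3

3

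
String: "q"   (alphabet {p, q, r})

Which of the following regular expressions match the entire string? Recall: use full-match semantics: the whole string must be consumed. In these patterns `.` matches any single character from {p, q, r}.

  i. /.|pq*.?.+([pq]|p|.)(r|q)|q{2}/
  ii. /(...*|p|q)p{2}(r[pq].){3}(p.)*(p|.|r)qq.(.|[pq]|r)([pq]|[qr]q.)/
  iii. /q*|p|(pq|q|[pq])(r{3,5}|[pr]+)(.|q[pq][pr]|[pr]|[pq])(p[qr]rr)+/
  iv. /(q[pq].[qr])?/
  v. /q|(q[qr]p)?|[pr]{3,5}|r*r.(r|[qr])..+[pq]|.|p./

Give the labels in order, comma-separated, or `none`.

i, iii, v

i → match
ii → no match
iii → match
iv → no match
v → match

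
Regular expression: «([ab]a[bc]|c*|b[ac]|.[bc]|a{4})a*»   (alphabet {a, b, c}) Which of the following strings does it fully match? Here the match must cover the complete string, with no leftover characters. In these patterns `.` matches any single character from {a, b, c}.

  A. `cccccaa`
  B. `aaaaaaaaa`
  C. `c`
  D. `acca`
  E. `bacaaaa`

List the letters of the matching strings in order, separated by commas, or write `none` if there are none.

A. `cccccaa` → match
B. `aaaaaaaaa` → match
C. `c` → match
D. `acca` → no match
E. `bacaaaa` → match

A, B, C, E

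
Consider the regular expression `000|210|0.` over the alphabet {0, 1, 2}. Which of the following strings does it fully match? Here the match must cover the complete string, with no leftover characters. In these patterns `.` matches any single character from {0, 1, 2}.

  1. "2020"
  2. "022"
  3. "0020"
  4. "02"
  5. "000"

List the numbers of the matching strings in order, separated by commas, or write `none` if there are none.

4, 5

1. "2020" → no match
2. "022" → no match
3. "0020" → no match
4. "02" → match
5. "000" → match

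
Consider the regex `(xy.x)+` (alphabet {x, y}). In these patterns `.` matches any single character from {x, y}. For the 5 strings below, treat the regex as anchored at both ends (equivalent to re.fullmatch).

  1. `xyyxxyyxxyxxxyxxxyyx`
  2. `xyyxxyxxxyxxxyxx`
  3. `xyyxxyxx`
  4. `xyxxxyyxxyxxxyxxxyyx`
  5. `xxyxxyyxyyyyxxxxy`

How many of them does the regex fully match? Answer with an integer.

4

1 → match
2 → match
3 → match
4 → match
5 → no match — must start with `xy`
Total matched: 4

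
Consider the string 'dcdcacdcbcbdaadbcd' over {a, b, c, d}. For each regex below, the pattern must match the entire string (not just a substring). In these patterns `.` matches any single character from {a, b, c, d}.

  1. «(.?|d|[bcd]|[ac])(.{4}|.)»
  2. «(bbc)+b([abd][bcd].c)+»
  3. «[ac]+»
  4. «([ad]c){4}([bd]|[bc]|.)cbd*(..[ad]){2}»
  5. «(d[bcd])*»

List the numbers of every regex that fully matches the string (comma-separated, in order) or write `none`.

4

1 → no match
2 → no match — must start with 'bbc'
3 → no match
4 → match
5 → no match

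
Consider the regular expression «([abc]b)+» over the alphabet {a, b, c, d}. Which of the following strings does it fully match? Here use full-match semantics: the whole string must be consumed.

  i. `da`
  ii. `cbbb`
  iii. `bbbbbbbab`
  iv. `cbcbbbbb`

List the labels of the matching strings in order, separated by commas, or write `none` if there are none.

ii, iv

i → no match — must end with `b`
ii → match
iii → no match
iv → match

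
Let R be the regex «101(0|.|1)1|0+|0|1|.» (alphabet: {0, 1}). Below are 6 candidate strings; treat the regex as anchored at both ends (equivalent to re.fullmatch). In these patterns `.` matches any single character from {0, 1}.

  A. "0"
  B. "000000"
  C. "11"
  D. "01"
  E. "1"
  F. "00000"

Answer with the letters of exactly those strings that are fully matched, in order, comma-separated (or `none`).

A, B, E, F

A → match
B → match
C → no match
D → no match
E → match
F → match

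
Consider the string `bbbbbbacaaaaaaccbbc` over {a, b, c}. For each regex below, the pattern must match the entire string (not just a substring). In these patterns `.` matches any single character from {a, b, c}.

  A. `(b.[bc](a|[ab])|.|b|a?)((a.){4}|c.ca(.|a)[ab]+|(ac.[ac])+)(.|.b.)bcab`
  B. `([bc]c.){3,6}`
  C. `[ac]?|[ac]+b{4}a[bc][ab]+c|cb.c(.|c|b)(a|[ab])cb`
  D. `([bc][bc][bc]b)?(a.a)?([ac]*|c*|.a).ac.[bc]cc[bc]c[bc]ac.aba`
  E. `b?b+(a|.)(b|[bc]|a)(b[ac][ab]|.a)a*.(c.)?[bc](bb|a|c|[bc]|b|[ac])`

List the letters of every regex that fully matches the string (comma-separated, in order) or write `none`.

E

A → no match — must end with `bcab`
B → no match
C → no match
D → no match — must end with `aba`
E → match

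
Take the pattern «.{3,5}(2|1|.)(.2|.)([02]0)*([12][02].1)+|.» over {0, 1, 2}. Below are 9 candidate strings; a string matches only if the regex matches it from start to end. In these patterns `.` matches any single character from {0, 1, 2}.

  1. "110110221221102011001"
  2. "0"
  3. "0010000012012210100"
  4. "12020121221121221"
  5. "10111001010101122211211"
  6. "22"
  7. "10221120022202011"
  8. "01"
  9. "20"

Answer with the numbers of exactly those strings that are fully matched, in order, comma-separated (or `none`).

1 → no match
2 → match
3 → no match
4 → no match
5 → no match
6 → no match
7 → no match
8 → no match
9 → no match

2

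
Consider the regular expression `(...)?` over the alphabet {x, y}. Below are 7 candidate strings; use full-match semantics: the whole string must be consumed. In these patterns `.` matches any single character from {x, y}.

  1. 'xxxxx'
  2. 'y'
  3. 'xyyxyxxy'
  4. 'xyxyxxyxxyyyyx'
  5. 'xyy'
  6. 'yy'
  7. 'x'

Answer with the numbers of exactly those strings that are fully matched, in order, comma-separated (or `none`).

5

1 → no match
2 → no match
3 → no match
4 → no match
5 → match
6 → no match
7 → no match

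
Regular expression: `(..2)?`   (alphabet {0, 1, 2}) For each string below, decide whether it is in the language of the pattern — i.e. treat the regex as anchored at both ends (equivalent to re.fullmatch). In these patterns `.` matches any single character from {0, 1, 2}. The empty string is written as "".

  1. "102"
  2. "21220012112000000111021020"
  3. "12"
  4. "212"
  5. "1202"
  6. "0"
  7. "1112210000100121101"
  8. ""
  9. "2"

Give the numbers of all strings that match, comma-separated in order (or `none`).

1. "102" → match
2 → no match
3. "12" → no match
4. "212" → match
5. "1202" → no match
6. "0" → no match
7 → no match
8. "" → match
9. "2" → no match

1, 4, 8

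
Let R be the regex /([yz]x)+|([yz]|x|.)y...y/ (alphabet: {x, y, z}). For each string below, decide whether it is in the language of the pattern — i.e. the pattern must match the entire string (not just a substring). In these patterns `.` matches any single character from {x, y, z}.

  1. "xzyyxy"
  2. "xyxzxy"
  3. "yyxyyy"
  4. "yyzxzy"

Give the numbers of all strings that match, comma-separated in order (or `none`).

1. "xzyyxy" → no match
2. "xyxzxy" → match
3. "yyxyyy" → match
4. "yyzxzy" → match

2, 3, 4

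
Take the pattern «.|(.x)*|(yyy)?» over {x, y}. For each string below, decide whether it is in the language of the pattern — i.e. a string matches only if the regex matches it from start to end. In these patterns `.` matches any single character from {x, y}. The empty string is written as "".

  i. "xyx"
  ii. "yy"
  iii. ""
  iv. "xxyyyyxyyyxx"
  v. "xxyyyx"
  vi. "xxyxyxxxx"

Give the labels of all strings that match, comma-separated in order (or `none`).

i → no match
ii → no match
iii → match
iv → no match
v → no match
vi → no match

iii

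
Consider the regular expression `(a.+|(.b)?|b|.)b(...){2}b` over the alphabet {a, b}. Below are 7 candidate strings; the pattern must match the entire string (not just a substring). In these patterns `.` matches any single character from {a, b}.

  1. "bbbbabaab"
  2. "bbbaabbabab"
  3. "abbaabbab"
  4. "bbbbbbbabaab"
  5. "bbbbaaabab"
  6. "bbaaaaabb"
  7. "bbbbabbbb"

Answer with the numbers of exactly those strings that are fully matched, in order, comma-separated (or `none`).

1 → match
2 → no match
3 → match
4 → no match
5 → match
6 → match
7 → match

1, 3, 5, 6, 7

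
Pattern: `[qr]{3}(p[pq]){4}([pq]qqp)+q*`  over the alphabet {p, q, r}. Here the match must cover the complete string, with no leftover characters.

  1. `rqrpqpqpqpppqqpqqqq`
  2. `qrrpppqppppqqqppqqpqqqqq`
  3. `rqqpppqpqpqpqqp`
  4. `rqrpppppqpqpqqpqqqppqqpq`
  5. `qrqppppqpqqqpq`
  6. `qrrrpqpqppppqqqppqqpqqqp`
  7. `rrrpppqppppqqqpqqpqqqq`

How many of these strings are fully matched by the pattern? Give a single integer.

4

1 → match
2 → match
3 → match
4 → match
5 → no match
6 → no match
7 → no match
Total matched: 4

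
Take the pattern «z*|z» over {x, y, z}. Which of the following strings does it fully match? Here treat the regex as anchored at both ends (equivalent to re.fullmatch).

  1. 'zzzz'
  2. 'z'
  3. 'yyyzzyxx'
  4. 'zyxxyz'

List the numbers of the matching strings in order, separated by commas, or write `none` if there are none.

1 → match
2 → match
3 → no match
4 → no match

1, 2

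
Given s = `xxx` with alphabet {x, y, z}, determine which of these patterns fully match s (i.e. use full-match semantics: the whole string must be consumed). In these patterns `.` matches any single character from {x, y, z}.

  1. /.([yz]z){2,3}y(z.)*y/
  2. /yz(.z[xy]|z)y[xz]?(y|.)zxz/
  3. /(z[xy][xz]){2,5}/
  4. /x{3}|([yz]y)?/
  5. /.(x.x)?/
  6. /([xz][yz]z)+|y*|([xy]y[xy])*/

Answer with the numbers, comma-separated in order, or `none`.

1 → no match — must end with `y`
2 → no match — must start with `yz`
3 → no match — must start with `z`
4 → match
5 → no match
6 → no match

4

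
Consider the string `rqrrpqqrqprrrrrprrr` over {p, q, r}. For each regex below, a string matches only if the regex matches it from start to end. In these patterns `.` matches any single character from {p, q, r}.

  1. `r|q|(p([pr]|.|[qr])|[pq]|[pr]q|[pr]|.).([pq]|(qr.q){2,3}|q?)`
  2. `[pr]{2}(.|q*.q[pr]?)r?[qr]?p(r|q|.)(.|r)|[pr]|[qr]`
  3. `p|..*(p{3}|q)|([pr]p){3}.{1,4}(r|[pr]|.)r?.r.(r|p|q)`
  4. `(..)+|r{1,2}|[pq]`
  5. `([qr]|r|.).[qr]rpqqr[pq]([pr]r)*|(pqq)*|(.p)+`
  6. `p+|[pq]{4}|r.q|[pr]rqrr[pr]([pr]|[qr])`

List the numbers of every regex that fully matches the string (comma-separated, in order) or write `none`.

1 → no match
2 → no match
3 → no match
4 → no match
5 → match
6 → no match

5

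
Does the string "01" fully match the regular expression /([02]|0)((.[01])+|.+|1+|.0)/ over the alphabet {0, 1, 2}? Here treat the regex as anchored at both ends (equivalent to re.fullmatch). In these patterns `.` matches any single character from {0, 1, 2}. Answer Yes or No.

Yes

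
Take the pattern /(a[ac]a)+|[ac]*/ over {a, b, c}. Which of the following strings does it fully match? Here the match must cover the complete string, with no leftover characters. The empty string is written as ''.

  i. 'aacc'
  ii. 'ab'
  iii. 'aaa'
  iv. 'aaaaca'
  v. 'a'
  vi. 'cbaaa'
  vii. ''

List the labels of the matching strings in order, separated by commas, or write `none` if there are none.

i, iii, iv, v, vii

i. 'aacc' → match
ii. 'ab' → no match
iii. 'aaa' → match
iv. 'aaaaca' → match
v. 'a' → match
vi. 'cbaaa' → no match
vii. '' → match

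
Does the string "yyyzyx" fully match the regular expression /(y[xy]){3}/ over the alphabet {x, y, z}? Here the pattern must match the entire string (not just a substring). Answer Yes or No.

No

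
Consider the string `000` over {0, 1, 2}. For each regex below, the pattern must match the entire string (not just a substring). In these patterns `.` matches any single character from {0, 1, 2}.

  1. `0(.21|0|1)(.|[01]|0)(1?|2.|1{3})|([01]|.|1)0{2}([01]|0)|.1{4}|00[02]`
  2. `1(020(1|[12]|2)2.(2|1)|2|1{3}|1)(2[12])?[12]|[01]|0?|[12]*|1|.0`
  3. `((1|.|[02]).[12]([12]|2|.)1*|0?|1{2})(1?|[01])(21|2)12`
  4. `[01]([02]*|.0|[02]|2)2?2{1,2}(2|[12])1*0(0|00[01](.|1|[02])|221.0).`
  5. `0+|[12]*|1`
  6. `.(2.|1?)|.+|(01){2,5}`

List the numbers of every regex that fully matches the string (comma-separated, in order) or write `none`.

1, 5, 6

1 → match
2 → no match
3 → no match — must end with `12`
4 → no match
5 → match
6 → match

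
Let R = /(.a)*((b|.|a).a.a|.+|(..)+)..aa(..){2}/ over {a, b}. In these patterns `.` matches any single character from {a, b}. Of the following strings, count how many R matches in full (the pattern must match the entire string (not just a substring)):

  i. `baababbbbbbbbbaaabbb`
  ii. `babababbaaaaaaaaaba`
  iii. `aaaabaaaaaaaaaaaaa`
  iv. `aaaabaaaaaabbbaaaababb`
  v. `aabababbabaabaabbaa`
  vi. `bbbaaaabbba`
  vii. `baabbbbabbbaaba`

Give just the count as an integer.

i → match
ii → match
iii → match
iv → match
v → match
vi → match
vii → no match
Total matched: 6

6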